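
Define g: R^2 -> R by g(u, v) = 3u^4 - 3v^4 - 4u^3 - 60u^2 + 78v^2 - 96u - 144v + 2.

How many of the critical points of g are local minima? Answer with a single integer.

2

g separates as a function of u plus a function of v, so ∇g=0 decouples.
∂g/∂u = 12(u - 4)(u + 1)(u + 2) = 0 at u ∈ {-2, -1, 4}; ∂g/∂v = -12(v - 3)(v - 1)(v + 4) = 0 at v ∈ {-4, 1, 3}.
The Hessian is diagonal: diag(g_uu, g_vv). Second derivatives: g_uu(-2)=72, g_uu(-1)=-60, g_uu(4)=360; g_vv(-4)=-420, g_vv(1)=120, g_vv(3)=-168.
Local minima occur where both diagonal entries positive: (-2, 1), (4, 1). Count: 2.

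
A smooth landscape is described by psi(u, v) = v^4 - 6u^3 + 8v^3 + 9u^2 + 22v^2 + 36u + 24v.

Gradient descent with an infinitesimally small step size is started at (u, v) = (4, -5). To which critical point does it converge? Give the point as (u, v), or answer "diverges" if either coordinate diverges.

diverges

psi is separable, so gradient descent decouples: u follows -∂psi/∂u, v follows -∂psi/∂v.
∂psi/∂u = -18(u - 2)(u + 1); at u=4 this is -180, so u increases.
∂psi/∂v = 4(v + 1)(v + 2)(v + 3); at v=-5 this is -96, so v increases.
The u-coordinate has no critical point in that direction and runs off to infinity.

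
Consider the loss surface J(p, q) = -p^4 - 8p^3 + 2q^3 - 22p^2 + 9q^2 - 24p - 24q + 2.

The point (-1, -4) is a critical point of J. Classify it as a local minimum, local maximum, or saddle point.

local maximum

The mixed partial ∂²J/∂p∂q is 0, so the Hessian at any point is diag(J_pp, J_qq) = diag(-4(3p^2 + 12p + 11), 6(2q + 3)).
At (-1, -4): H = diag(-8, -30).
Both eigenvalues are negative, so H is negative definite: a local maximum.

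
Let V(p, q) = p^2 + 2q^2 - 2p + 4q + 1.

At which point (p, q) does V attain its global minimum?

(1, -1)

V(p,q) separates as A(p) + B(q) + 1, so its minimum is min A + min B + 1.
A'(p) = 2p - 2 vanishes at p ∈ {1}; B'(q) = 4q + 4 vanishes at q ∈ {-1}.
Local minima of A (where A''>0): A(1)=-1. Local minima of B: B(-1)=-2.
So the global minimum of V is A(1) + B(-1) + 1 = -1 − 2 + 1 = -2, attained at (1, -1).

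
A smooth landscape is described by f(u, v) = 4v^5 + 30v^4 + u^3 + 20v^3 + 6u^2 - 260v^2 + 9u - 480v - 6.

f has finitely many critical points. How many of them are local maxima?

f separates as a function of u plus a function of v, so ∇f=0 decouples.
∂f/∂u = 3(u + 1)(u + 3) = 0 at u ∈ {-3, -1}; ∂f/∂v = 20(v - 2)(v + 1)(v + 3)(v + 4) = 0 at v ∈ {-4, -3, -1, 2}.
The Hessian is diagonal: diag(f_uu, f_vv). Second derivatives: f_uu(-3)=-6, f_uu(-1)=6; f_vv(-4)=-360, f_vv(-3)=200, f_vv(-1)=-360, f_vv(2)=1800.
Local maxima occur where both diagonal entries negative: (-3, -4), (-3, -1). Count: 2.

2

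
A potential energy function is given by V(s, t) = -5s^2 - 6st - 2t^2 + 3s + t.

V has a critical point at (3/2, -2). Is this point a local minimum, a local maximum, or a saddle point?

local maximum

The Hessian of V is constant: H = [[-10, -6], [-6, -4]].
det(H) = (-10)·(-4) − (-6)² = 4.
det(H) > 0 and tr(H) = -14 < 0, so H is negative definite and the point is a local maximum.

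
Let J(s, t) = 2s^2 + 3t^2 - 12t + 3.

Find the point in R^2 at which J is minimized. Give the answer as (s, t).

J(s,t) separates as P(s) + Q(t) + 3, so its minimum is min P + min Q + 3.
P'(s) = 4s vanishes at s ∈ {0}; Q'(t) = 6(t - 2) vanishes at t ∈ {2}.
Local minima of P (where P''>0): P(0)=0. Local minima of Q: Q(2)=-12.
So the global minimum of J is P(0) + Q(2) + 3 = 0 − 12 + 3 = -9, attained at (0, 2).

(0, 2)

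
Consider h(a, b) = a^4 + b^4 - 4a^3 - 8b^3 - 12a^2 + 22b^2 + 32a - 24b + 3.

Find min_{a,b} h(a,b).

-70

h(a,b) separates as P(a) + Q(b) + 3, so its minimum is min P + min Q + 3.
P'(a) = 4(a - 4)(a - 1)(a + 2) vanishes at a ∈ {-2, 1, 4}; Q'(b) = 4(b - 3)(b - 2)(b - 1) vanishes at b ∈ {1, 2, 3}.
Local minima of P (where P''>0): P(-2)=-64, P(4)=-64. Local minima of Q: Q(1)=-9, Q(3)=-9.
So the global minimum of h is P(-2) + Q(1) + 3 = -64 − 9 + 3 = -70, attained at (-2, 1).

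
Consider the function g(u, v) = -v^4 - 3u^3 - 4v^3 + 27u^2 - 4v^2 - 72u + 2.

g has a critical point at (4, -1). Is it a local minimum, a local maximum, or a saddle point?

The mixed partial ∂²g/∂u∂v is 0, so the Hessian at any point is diag(g_uu, g_vv) = diag(18(-u + 3), -4(3v^2 + 6v + 2)).
At (4, -1): H = diag(-18, 4).
The eigenvalues have opposite signs, so H is indefinite: a saddle point.

saddle point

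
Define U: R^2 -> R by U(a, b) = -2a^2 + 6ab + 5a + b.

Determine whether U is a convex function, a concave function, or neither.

neither

U is quadratic, so its Hessian is the constant matrix H = [[-4, 6], [6, 0]].
det(H) = -36, tr(H) = -4.
det(H) < 0, so H is indefinite: neither convex nor concave.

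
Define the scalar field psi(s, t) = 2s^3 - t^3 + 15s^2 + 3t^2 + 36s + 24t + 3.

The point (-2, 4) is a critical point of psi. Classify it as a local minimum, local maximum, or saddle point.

The mixed partial ∂²psi/∂s∂t is 0, so the Hessian at any point is diag(psi_ss, psi_tt) = diag(6(2s + 5), 6(-t + 1)).
At (-2, 4): H = diag(6, -18).
The eigenvalues have opposite signs, so H is indefinite: a saddle point.

saddle point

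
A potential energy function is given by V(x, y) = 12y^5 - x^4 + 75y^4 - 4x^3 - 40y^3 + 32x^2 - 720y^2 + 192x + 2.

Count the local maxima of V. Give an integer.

4

V separates as a function of x plus a function of y, so ∇V=0 decouples.
∂V/∂x = -4(x - 4)(x + 3)(x + 4) = 0 at x ∈ {-4, -3, 4}; ∂V/∂y = 60y(y - 2)(y + 3)(y + 4) = 0 at y ∈ {-4, -3, 0, 2}.
The Hessian is diagonal: diag(V_xx, V_yy). Second derivatives: V_xx(-4)=-32, V_xx(-3)=28, V_xx(4)=-224; V_yy(-4)=-1440, V_yy(-3)=900, V_yy(0)=-1440, V_yy(2)=3600.
Local maxima occur where both diagonal entries negative: (-4, -4), (-4, 0), (4, -4), (4, 0). Count: 4.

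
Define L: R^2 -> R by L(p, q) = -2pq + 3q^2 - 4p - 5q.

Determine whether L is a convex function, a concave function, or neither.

neither

L is quadratic, so its Hessian is the constant matrix H = [[0, -2], [-2, 6]].
det(H) = -4, tr(H) = 6.
det(H) < 0, so H is indefinite: neither convex nor concave.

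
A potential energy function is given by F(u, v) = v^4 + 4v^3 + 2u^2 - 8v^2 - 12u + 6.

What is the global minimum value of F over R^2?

-140

F(u,v) separates as P(u) + Q(v) + 6, so its minimum is min P + min Q + 6.
P'(u) = 4u - 12 vanishes at u ∈ {3}; Q'(v) = 4v(v - 1)(v + 4) vanishes at v ∈ {-4, 0, 1}.
Local minima of P (where P''>0): P(3)=-18. Local minima of Q: Q(-4)=-128, Q(1)=-3.
So the global minimum of F is P(3) + Q(-4) + 6 = -18 − 128 + 6 = -140, attained at (3, -4).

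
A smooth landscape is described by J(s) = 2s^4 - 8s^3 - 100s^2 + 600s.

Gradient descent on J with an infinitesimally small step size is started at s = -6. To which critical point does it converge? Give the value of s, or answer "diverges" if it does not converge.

-5

J'(s) = 8(s - 5)(s - 3)(s + 5), so J'(-6) = -792.
Gradient descent moves in the -J' direction, i.e. s is increasing.
The nearest critical point in that direction is s = -5, where J'' = 640 > 0 (a local minimum). The iterate converges there.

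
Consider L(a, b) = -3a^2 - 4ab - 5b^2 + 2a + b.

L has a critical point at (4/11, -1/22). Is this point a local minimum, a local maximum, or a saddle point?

The Hessian of L is constant: H = [[-6, -4], [-4, -10]].
det(H) = (-6)·(-10) − (-4)² = 44.
det(H) > 0 and tr(H) = -16 < 0, so H is negative definite and the point is a local maximum.

local maximum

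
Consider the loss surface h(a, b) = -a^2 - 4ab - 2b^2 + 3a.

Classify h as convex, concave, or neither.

h is quadratic, so its Hessian is the constant matrix H = [[-2, -4], [-4, -4]].
det(H) = -8, tr(H) = -6.
det(H) < 0, so H is indefinite: neither convex nor concave.

neither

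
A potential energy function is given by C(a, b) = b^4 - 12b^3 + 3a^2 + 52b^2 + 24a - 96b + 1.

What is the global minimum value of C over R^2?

-111

C(a,b) separates as P(a) + Q(b) + 1, so its minimum is min P + min Q + 1.
P'(a) = 6a + 24 vanishes at a ∈ {-4}; Q'(b) = 4(b - 4)(b - 3)(b - 2) vanishes at b ∈ {2, 3, 4}.
Local minima of P (where P''>0): P(-4)=-48. Local minima of Q: Q(2)=-64, Q(4)=-64.
So the global minimum of C is P(-4) + Q(2) + 1 = -48 − 64 + 1 = -111, attained at (-4, 2).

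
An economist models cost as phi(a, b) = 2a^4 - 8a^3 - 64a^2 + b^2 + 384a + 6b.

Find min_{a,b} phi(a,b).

-1545

phi(a,b) separates as P(a) + Q(b), so its minimum is min P + min Q.
P'(a) = 8(a - 4)(a - 3)(a + 4) vanishes at a ∈ {-4, 3, 4}; Q'(b) = 2b + 6 vanishes at b ∈ {-3}.
Local minima of P (where P''>0): P(-4)=-1536, P(4)=512. Local minima of Q: Q(-3)=-9.
So the global minimum of phi is P(-4) + Q(-3) = -1536 − 9 = -1545, attained at (-4, -3).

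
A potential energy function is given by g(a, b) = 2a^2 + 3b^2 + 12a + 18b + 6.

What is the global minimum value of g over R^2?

g(a,b) separates as P(a) + Q(b) + 6, so its minimum is min P + min Q + 6.
P'(a) = 4a + 12 vanishes at a ∈ {-3}; Q'(b) = 6b + 18 vanishes at b ∈ {-3}.
Local minima of P (where P''>0): P(-3)=-18. Local minima of Q: Q(-3)=-27.
So the global minimum of g is P(-3) + Q(-3) + 6 = -18 − 27 + 6 = -39, attained at (-3, -3).

-39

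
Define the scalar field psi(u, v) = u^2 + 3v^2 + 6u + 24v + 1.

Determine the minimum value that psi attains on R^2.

psi(u,v) separates as P(u) + Q(v) + 1, so its minimum is min P + min Q + 1.
P'(u) = 2u + 6 vanishes at u ∈ {-3}; Q'(v) = 6v + 24 vanishes at v ∈ {-4}.
Local minima of P (where P''>0): P(-3)=-9. Local minima of Q: Q(-4)=-48.
So the global minimum of psi is P(-3) + Q(-4) + 1 = -9 − 48 + 1 = -56, attained at (-3, -4).

-56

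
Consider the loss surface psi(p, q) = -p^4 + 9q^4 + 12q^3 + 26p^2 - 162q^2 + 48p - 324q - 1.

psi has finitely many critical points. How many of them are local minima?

2

psi separates as a function of p plus a function of q, so ∇psi=0 decouples.
∂psi/∂p = -4(p - 4)(p + 1)(p + 3) = 0 at p ∈ {-3, -1, 4}; ∂psi/∂q = 36(q - 3)(q + 1)(q + 3) = 0 at q ∈ {-3, -1, 3}.
The Hessian is diagonal: diag(psi_pp, psi_qq). Second derivatives: psi_pp(-3)=-56, psi_pp(-1)=40, psi_pp(4)=-140; psi_qq(-3)=432, psi_qq(-1)=-288, psi_qq(3)=864.
Local minima occur where both diagonal entries positive: (-1, -3), (-1, 3). Count: 2.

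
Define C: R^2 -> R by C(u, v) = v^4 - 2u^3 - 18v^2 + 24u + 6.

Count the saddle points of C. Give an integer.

C separates as a function of u plus a function of v, so ∇C=0 decouples.
∂C/∂u = -6(u - 2)(u + 2) = 0 at u ∈ {-2, 2}; ∂C/∂v = 4v(v - 3)(v + 3) = 0 at v ∈ {-3, 0, 3}.
The Hessian is diagonal: diag(C_uu, C_vv). Second derivatives: C_uu(-2)=24, C_uu(2)=-24; C_vv(-3)=72, C_vv(0)=-36, C_vv(3)=72.
Saddle points occur where the two diagonal entries have opposite signs: (-2, 0), (2, -3), (2, 3). Count: 3.

3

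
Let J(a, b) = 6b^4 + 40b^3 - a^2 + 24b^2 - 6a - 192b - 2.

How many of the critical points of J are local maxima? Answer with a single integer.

1

J separates as a function of a plus a function of b, so ∇J=0 decouples.
∂J/∂a = -2(a + 3) = 0 at a ∈ {-3}; ∂J/∂b = 24(b - 1)(b + 2)(b + 4) = 0 at b ∈ {-4, -2, 1}.
The Hessian is diagonal: diag(J_aa, J_bb). Second derivatives: J_aa(-3)=-2; J_bb(-4)=240, J_bb(-2)=-144, J_bb(1)=360.
Local maxima occur where both diagonal entries negative: (-3, -2). Count: 1.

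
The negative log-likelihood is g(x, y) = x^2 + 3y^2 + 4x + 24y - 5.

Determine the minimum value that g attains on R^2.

-57

g(x,y) separates as P(x) + Q(y) − 5, so its minimum is min P + min Q − 5.
P'(x) = 2x + 4 vanishes at x ∈ {-2}; Q'(y) = 6y + 24 vanishes at y ∈ {-4}.
Local minima of P (where P''>0): P(-2)=-4. Local minima of Q: Q(-4)=-48.
So the global minimum of g is P(-2) + Q(-4) − 5 = -4 − 48 − 5 = -57, attained at (-2, -4).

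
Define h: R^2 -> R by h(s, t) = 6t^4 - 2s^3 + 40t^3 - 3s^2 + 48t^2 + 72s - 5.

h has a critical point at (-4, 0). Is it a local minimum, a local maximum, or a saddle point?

local minimum

The mixed partial ∂²h/∂s∂t is 0, so the Hessian at any point is diag(h_ss, h_tt) = diag(-6(2s + 1), 24(3t^2 + 10t + 4)).
At (-4, 0): H = diag(42, 96).
Both eigenvalues are positive, so H is positive definite: a local minimum.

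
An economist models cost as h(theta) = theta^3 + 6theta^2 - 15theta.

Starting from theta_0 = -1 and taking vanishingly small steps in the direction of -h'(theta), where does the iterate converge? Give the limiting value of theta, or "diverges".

h'(theta) = 3(theta - 1)(theta + 5), so h'(-1) = -24.
Gradient descent moves in the -h' direction, i.e. theta is increasing.
The nearest critical point in that direction is theta = 1, where h'' = 18 > 0 (a local minimum). The iterate converges there.

1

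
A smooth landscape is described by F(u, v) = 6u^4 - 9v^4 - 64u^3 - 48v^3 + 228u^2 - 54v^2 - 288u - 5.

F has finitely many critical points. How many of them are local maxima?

2

F separates as a function of u plus a function of v, so ∇F=0 decouples.
∂F/∂u = 24(u - 4)(u - 3)(u - 1) = 0 at u ∈ {1, 3, 4}; ∂F/∂v = -36v(v + 1)(v + 3) = 0 at v ∈ {-3, -1, 0}.
The Hessian is diagonal: diag(F_uu, F_vv). Second derivatives: F_uu(1)=144, F_uu(3)=-48, F_uu(4)=72; F_vv(-3)=-216, F_vv(-1)=72, F_vv(0)=-108.
Local maxima occur where both diagonal entries negative: (3, -3), (3, 0). Count: 2.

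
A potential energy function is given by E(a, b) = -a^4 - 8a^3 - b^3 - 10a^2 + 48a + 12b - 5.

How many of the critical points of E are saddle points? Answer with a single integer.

3

E separates as a function of a plus a function of b, so ∇E=0 decouples.
∂E/∂a = -4(a - 1)(a + 3)(a + 4) = 0 at a ∈ {-4, -3, 1}; ∂E/∂b = -3(b - 2)(b + 2) = 0 at b ∈ {-2, 2}.
The Hessian is diagonal: diag(E_aa, E_bb). Second derivatives: E_aa(-4)=-20, E_aa(-3)=16, E_aa(1)=-80; E_bb(-2)=12, E_bb(2)=-12.
Saddle points occur where the two diagonal entries have opposite signs: (-4, -2), (-3, 2), (1, -2). Count: 3.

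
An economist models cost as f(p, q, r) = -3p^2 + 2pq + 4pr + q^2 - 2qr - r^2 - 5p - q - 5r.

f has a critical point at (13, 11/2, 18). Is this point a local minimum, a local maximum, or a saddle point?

The Hessian is constant: H = [[-6, 2, 4], [2, 2, -2], [4, -2, -2]].
Leading principal minors: Δ₁ = -6, Δ₂ = -16, Δ₃ = -8.
The minors fit neither the all-positive nor the alternating-sign pattern, so H is indefinite: a saddle point.

saddle point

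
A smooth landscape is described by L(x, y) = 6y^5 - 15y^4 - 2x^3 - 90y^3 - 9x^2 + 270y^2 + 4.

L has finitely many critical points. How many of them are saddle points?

4

L separates as a function of x plus a function of y, so ∇L=0 decouples.
∂L/∂x = -6x(x + 3) = 0 at x ∈ {-3, 0}; ∂L/∂y = 30y(y - 3)(y - 2)(y + 3) = 0 at y ∈ {-3, 0, 2, 3}.
The Hessian is diagonal: diag(L_xx, L_yy). Second derivatives: L_xx(-3)=18, L_xx(0)=-18; L_yy(-3)=-2700, L_yy(0)=540, L_yy(2)=-300, L_yy(3)=540.
Saddle points occur where the two diagonal entries have opposite signs: (-3, -3), (-3, 2), (0, 0), (0, 3). Count: 4.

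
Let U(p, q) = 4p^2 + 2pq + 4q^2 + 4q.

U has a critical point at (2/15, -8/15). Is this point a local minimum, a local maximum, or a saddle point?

local minimum

The Hessian of U is constant: H = [[8, 2], [2, 8]].
det(H) = 8·8 − 2² = 60.
det(H) > 0 and tr(H) = 16 > 0, so H is positive definite and the point is a local minimum.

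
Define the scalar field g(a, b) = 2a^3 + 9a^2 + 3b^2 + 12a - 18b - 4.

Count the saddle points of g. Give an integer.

g separates as a function of a plus a function of b, so ∇g=0 decouples.
∂g/∂a = 6(a + 1)(a + 2) = 0 at a ∈ {-2, -1}; ∂g/∂b = 6(b - 3) = 0 at b ∈ {3}.
The Hessian is diagonal: diag(g_aa, g_bb). Second derivatives: g_aa(-2)=-6, g_aa(-1)=6; g_bb(3)=6.
Saddle points occur where the two diagonal entries have opposite signs: (-2, 3). Count: 1.

1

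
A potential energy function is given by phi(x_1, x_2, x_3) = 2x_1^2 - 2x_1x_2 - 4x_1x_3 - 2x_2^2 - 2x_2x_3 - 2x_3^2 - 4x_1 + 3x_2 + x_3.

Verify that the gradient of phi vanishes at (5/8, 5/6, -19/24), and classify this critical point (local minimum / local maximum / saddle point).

saddle point

∇phi = (4x_1 - 2x_2 - 4x_3 - 4, -2x_1 - 4x_2 - 2x_3 + 3, -4x_1 - 2x_2 - 4x_3 + 1); substituting (5/8, 5/6, -19/24) gives ∇phi = (0, 0, 0), so (5/8, 5/6, -19/24) is indeed a critical point.
The Hessian is constant: H = [[4, -2, -4], [-2, -4, -2], [-4, -2, -4]].
Leading principal minors: Δ₁ = 4, Δ₂ = -20, Δ₃ = 96.
The minors fit neither the all-positive nor the alternating-sign pattern, so H is indefinite: a saddle point.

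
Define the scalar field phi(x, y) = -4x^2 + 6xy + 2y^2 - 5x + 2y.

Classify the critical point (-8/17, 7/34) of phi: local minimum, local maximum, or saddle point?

The Hessian of phi is constant: H = [[-8, 6], [6, 4]].
det(H) = (-8)·4 − 6² = -68.
Since det(H) < 0, H is indefinite and the critical point is a saddle point.

saddle point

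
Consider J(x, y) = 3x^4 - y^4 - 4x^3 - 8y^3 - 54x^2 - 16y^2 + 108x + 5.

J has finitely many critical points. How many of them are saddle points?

J separates as a function of x plus a function of y, so ∇J=0 decouples.
∂J/∂x = 12(x - 3)(x - 1)(x + 3) = 0 at x ∈ {-3, 1, 3}; ∂J/∂y = -4y(y + 2)(y + 4) = 0 at y ∈ {-4, -2, 0}.
The Hessian is diagonal: diag(J_xx, J_yy). Second derivatives: J_xx(-3)=288, J_xx(1)=-96, J_xx(3)=144; J_yy(-4)=-32, J_yy(-2)=16, J_yy(0)=-32.
Saddle points occur where the two diagonal entries have opposite signs: (-3, -4), (-3, 0), (1, -2), (3, -4), (3, 0). Count: 5.

5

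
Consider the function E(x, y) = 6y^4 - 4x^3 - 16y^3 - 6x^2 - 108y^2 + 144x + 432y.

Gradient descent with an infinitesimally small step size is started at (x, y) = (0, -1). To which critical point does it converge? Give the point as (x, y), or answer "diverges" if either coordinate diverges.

(-4, -3)

E is separable, so gradient descent decouples: x follows -∂E/∂x, y follows -∂E/∂y.
∂E/∂x = -12(x - 3)(x + 4); at x=0 this is 144, so x decreases.
∂E/∂y = 24(y - 3)(y - 2)(y + 3); at y=-1 this is 576, so y decreases.
x converges to its nearest critical value -4 (a local min of the x-part); y converges to -3. The iterate converges to (-4, -3).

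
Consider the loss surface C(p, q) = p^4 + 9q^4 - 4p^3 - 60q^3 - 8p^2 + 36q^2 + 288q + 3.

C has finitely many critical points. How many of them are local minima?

C separates as a function of p plus a function of q, so ∇C=0 decouples.
∂C/∂p = 4p(p - 4)(p + 1) = 0 at p ∈ {-1, 0, 4}; ∂C/∂q = 36(q - 4)(q - 2)(q + 1) = 0 at q ∈ {-1, 2, 4}.
The Hessian is diagonal: diag(C_pp, C_qq). Second derivatives: C_pp(-1)=20, C_pp(0)=-16, C_pp(4)=80; C_qq(-1)=540, C_qq(2)=-216, C_qq(4)=360.
Local minima occur where both diagonal entries positive: (-1, -1), (-1, 4), (4, -1), (4, 4). Count: 4.

4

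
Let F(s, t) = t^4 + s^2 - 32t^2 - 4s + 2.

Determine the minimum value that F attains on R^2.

F(s,t) separates as P(s) + Q(t) + 2, so its minimum is min P + min Q + 2.
P'(s) = 2s - 4 vanishes at s ∈ {2}; Q'(t) = 4t(t - 4)(t + 4) vanishes at t ∈ {-4, 0, 4}.
Local minima of P (where P''>0): P(2)=-4. Local minima of Q: Q(-4)=-256, Q(4)=-256.
So the global minimum of F is P(2) + Q(-4) + 2 = -4 − 256 + 2 = -258, attained at (2, -4).

-258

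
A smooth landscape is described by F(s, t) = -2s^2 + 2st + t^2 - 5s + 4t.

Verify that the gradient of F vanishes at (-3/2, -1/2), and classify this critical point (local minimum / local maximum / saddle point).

saddle point

∇F = (-4s + 2t - 5, 2s + 2t + 4); substituting (-3/2, -1/2) gives ∇F = (0, 0), so (-3/2, -1/2) is indeed a critical point.
The Hessian of F is constant: H = [[-4, 2], [2, 2]].
det(H) = (-4)·2 − 2² = -12.
Since det(H) < 0, H is indefinite and the critical point is a saddle point.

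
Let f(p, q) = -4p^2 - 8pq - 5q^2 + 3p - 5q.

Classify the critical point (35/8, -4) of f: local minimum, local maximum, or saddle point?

local maximum

The Hessian of f is constant: H = [[-8, -8], [-8, -10]].
det(H) = (-8)·(-10) − (-8)² = 16.
det(H) > 0 and tr(H) = -18 < 0, so H is negative definite and the point is a local maximum.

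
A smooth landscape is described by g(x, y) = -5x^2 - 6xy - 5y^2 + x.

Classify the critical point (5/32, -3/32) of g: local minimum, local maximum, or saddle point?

local maximum

The Hessian of g is constant: H = [[-10, -6], [-6, -10]].
det(H) = (-10)·(-10) − (-6)² = 64.
det(H) > 0 and tr(H) = -20 < 0, so H is negative definite and the point is a local maximum.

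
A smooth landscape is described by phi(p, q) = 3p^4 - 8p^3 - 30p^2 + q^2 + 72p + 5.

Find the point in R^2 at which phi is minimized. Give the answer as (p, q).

(-2, 0)

phi(p,q) separates as A(p) + B(q) + 5, so its minimum is min A + min B + 5.
A'(p) = 12(p - 3)(p - 1)(p + 2) vanishes at p ∈ {-2, 1, 3}; B'(q) = 2q vanishes at q ∈ {0}.
Local minima of A (where A''>0): A(-2)=-152, A(3)=-27. Local minima of B: B(0)=0.
So the global minimum of phi is A(-2) + B(0) + 5 = -152 + 0 + 5 = -147, attained at (-2, 0).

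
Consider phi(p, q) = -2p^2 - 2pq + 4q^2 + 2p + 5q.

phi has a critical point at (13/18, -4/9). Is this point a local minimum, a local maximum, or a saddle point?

saddle point

The Hessian of phi is constant: H = [[-4, -2], [-2, 8]].
det(H) = (-4)·8 − (-2)² = -36.
Since det(H) < 0, H is indefinite and the critical point is a saddle point.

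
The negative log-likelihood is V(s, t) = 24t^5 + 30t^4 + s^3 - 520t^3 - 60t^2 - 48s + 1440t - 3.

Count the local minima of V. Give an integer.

2

V separates as a function of s plus a function of t, so ∇V=0 decouples.
∂V/∂s = 3(s - 4)(s + 4) = 0 at s ∈ {-4, 4}; ∂V/∂t = 120(t - 3)(t - 1)(t + 1)(t + 4) = 0 at t ∈ {-4, -1, 1, 3}.
The Hessian is diagonal: diag(V_ss, V_tt). Second derivatives: V_ss(-4)=-24, V_ss(4)=24; V_tt(-4)=-12600, V_tt(-1)=2880, V_tt(1)=-2400, V_tt(3)=6720.
Local minima occur where both diagonal entries positive: (4, -1), (4, 3). Count: 2.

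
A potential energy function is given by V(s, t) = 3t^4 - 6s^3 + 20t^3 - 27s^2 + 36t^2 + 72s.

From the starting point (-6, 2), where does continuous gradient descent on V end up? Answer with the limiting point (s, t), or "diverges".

V is separable, so gradient descent decouples: s follows -∂V/∂s, t follows -∂V/∂t.
∂V/∂s = -18(s - 1)(s + 4); at s=-6 this is -252, so s increases.
∂V/∂t = 12t(t + 2)(t + 3); at t=2 this is 480, so t decreases.
s converges to its nearest critical value -4 (a local min of the s-part); t converges to 0. The iterate converges to (-4, 0).

(-4, 0)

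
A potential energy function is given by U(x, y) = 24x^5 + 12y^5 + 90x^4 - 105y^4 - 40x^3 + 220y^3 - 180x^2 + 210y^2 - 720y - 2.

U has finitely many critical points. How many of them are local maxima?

4

U separates as a function of x plus a function of y, so ∇U=0 decouples.
∂U/∂x = 120x(x - 1)(x + 1)(x + 3) = 0 at x ∈ {-3, -1, 0, 1}; ∂U/∂y = 60(y - 4)(y - 3)(y - 1)(y + 1) = 0 at y ∈ {-1, 1, 3, 4}.
The Hessian is diagonal: diag(U_xx, U_yy). Second derivatives: U_xx(-3)=-2880, U_xx(-1)=480, U_xx(0)=-360, U_xx(1)=960; U_yy(-1)=-2400, U_yy(1)=720, U_yy(3)=-480, U_yy(4)=900.
Local maxima occur where both diagonal entries negative: (-3, -1), (-3, 3), (0, -1), (0, 3). Count: 4.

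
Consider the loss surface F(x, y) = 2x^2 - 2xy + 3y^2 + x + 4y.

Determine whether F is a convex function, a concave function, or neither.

convex

F is quadratic, so its Hessian is the constant matrix H = [[4, -2], [-2, 6]].
det(H) = 20, tr(H) = 10.
det(H) > 0 and tr(H) > 0, so H is positive definite everywhere: convex.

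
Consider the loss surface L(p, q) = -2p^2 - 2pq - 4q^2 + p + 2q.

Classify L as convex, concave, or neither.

L is quadratic, so its Hessian is the constant matrix H = [[-4, -2], [-2, -8]].
det(H) = 28, tr(H) = -12.
det(H) > 0 and tr(H) < 0, so H is negative definite everywhere: concave.

concave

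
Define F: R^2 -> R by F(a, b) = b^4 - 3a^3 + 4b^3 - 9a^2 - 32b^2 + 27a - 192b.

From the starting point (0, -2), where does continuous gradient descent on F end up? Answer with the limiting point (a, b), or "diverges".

F is separable, so gradient descent decouples: a follows -∂F/∂a, b follows -∂F/∂b.
∂F/∂a = -9(a - 1)(a + 3); at a=0 this is 27, so a decreases.
∂F/∂b = 4(b - 4)(b + 3)(b + 4); at b=-2 this is -48, so b increases.
a converges to its nearest critical value -3 (a local min of the a-part); b converges to 4. The iterate converges to (-3, 4).

(-3, 4)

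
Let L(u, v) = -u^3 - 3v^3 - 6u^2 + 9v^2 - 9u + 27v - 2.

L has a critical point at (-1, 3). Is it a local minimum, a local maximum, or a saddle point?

local maximum

The mixed partial ∂²L/∂u∂v is 0, so the Hessian at any point is diag(L_uu, L_vv) = diag(-6(u + 2), 18(-v + 1)).
At (-1, 3): H = diag(-6, -36).
Both eigenvalues are negative, so H is negative definite: a local maximum.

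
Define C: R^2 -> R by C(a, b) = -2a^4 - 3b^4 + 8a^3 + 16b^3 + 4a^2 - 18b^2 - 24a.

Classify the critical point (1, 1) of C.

The mixed partial ∂²C/∂a∂b is 0, so the Hessian at any point is diag(C_aa, C_bb) = diag(8(-3a^2 + 6a + 1), 12(-3b^2 + 8b - 3)).
At (1, 1): H = diag(32, 24).
Both eigenvalues are positive, so H is positive definite: a local minimum.

local minimum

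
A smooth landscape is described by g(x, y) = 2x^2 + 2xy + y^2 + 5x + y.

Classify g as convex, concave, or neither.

g is quadratic, so its Hessian is the constant matrix H = [[4, 2], [2, 2]].
det(H) = 4, tr(H) = 6.
det(H) > 0 and tr(H) > 0, so H is positive definite everywhere: convex.

convex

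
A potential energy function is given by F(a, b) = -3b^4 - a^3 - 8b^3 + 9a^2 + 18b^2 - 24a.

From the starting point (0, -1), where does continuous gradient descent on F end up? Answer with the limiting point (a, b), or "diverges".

F is separable, so gradient descent decouples: a follows -∂F/∂a, b follows -∂F/∂b.
∂F/∂a = -3(a - 4)(a - 2); at a=0 this is -24, so a increases.
∂F/∂b = -12b(b - 1)(b + 3); at b=-1 this is -48, so b increases.
a converges to its nearest critical value 2 (a local min of the a-part); b converges to 0. The iterate converges to (2, 0).

(2, 0)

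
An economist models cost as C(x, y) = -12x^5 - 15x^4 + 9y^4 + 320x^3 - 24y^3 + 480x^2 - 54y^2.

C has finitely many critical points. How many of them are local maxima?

C separates as a function of x plus a function of y, so ∇C=0 decouples.
∂C/∂x = -60x(x - 4)(x + 1)(x + 4) = 0 at x ∈ {-4, -1, 0, 4}; ∂C/∂y = 36y(y - 3)(y + 1) = 0 at y ∈ {-1, 0, 3}.
The Hessian is diagonal: diag(C_xx, C_yy). Second derivatives: C_xx(-4)=5760, C_xx(-1)=-900, C_xx(0)=960, C_xx(4)=-9600; C_yy(-1)=144, C_yy(0)=-108, C_yy(3)=432.
Local maxima occur where both diagonal entries negative: (-1, 0), (4, 0). Count: 2.

2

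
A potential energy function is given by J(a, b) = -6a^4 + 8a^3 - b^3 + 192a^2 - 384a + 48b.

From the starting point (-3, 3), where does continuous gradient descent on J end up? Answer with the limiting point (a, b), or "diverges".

J is separable, so gradient descent decouples: a follows -∂J/∂a, b follows -∂J/∂b.
∂J/∂a = -24(a - 4)(a - 1)(a + 4); at a=-3 this is -672, so a increases.
∂J/∂b = -3(b - 4)(b + 4); at b=3 this is 21, so b decreases.
a converges to its nearest critical value 1 (a local min of the a-part); b converges to -4. The iterate converges to (1, -4).

(1, -4)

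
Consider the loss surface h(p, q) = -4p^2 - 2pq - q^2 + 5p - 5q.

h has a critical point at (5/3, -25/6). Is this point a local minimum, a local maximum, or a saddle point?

local maximum

The Hessian of h is constant: H = [[-8, -2], [-2, -2]].
det(H) = (-8)·(-2) − (-2)² = 12.
det(H) > 0 and tr(H) = -10 < 0, so H is negative definite and the point is a local maximum.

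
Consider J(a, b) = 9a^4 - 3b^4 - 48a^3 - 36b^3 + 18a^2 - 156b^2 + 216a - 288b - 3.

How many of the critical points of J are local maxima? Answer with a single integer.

2

J separates as a function of a plus a function of b, so ∇J=0 decouples.
∂J/∂a = 36(a - 3)(a - 2)(a + 1) = 0 at a ∈ {-1, 2, 3}; ∂J/∂b = -12(b + 2)(b + 3)(b + 4) = 0 at b ∈ {-4, -3, -2}.
The Hessian is diagonal: diag(J_aa, J_bb). Second derivatives: J_aa(-1)=432, J_aa(2)=-108, J_aa(3)=144; J_bb(-4)=-24, J_bb(-3)=12, J_bb(-2)=-24.
Local maxima occur where both diagonal entries negative: (2, -4), (2, -2). Count: 2.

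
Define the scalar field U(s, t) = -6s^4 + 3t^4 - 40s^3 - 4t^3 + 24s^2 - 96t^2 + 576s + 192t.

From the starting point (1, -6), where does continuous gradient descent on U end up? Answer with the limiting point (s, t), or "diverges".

(-3, -4)

U is separable, so gradient descent decouples: s follows -∂U/∂s, t follows -∂U/∂t.
∂U/∂s = -24(s - 2)(s + 3)(s + 4); at s=1 this is 480, so s decreases.
∂U/∂t = 12(t - 4)(t - 1)(t + 4); at t=-6 this is -1680, so t increases.
s converges to its nearest critical value -3 (a local min of the s-part); t converges to -4. The iterate converges to (-3, -4).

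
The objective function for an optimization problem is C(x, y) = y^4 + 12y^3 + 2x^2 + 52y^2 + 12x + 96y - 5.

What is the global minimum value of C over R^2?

-87

C(x,y) separates as P(x) + Q(y) − 5, so its minimum is min P + min Q − 5.
P'(x) = 4x + 12 vanishes at x ∈ {-3}; Q'(y) = 4(y + 2)(y + 3)(y + 4) vanishes at y ∈ {-4, -3, -2}.
Local minima of P (where P''>0): P(-3)=-18. Local minima of Q: Q(-4)=-64, Q(-2)=-64.
So the global minimum of C is P(-3) + Q(-4) − 5 = -18 − 64 − 5 = -87, attained at (-3, -4).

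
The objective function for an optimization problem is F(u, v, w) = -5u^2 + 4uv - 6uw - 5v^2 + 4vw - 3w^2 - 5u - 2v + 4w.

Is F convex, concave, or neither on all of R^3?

F is quadratic, so its Hessian is the constant matrix H = [[-10, 4, -6], [4, -10, 4], [-6, 4, -6]].
Leading principal minors: -10, 84, -176.
Signs alternate −, +, − ⇒ H ≺ 0 ⇒ concave.

concave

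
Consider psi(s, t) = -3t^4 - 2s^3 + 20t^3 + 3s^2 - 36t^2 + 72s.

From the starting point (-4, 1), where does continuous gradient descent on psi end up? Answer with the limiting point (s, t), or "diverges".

(-3, 2)

psi is separable, so gradient descent decouples: s follows -∂psi/∂s, t follows -∂psi/∂t.
∂psi/∂s = -6(s - 4)(s + 3); at s=-4 this is -48, so s increases.
∂psi/∂t = -12t(t - 3)(t - 2); at t=1 this is -24, so t increases.
s converges to its nearest critical value -3 (a local min of the s-part); t converges to 2. The iterate converges to (-3, 2).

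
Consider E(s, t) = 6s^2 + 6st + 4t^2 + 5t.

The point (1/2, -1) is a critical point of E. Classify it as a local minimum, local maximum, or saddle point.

local minimum

The Hessian of E is constant: H = [[12, 6], [6, 8]].
det(H) = 12·8 − 6² = 60.
det(H) > 0 and tr(H) = 20 > 0, so H is positive definite and the point is a local minimum.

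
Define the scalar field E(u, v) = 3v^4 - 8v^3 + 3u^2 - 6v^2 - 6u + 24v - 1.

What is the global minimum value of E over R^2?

E(u,v) separates as P(u) + Q(v) − 1, so its minimum is min P + min Q − 1.
P'(u) = 6u - 6 vanishes at u ∈ {1}; Q'(v) = 12(v - 2)(v - 1)(v + 1) vanishes at v ∈ {-1, 1, 2}.
Local minima of P (where P''>0): P(1)=-3. Local minima of Q: Q(-1)=-19, Q(2)=8.
So the global minimum of E is P(1) + Q(-1) − 1 = -3 − 19 − 1 = -23, attained at (1, -1).

-23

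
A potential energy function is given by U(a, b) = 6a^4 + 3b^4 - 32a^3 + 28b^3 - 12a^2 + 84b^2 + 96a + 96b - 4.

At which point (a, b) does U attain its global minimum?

(4, -4)

U(a,b) separates as P(a) + Q(b) − 4, so its minimum is min P + min Q − 4.
P'(a) = 24(a - 4)(a - 1)(a + 1) vanishes at a ∈ {-1, 1, 4}; Q'(b) = 12(b + 1)(b + 2)(b + 4) vanishes at b ∈ {-4, -2, -1}.
Local minima of P (where P''>0): P(-1)=-70, P(4)=-320. Local minima of Q: Q(-4)=-64, Q(-1)=-37.
So the global minimum of U is P(4) + Q(-4) − 4 = -320 − 64 − 4 = -388, attained at (4, -4).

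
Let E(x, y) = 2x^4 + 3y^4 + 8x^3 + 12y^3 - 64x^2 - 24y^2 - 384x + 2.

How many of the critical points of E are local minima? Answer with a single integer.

4

E separates as a function of x plus a function of y, so ∇E=0 decouples.
∂E/∂x = 8(x - 4)(x + 3)(x + 4) = 0 at x ∈ {-4, -3, 4}; ∂E/∂y = 12y(y - 1)(y + 4) = 0 at y ∈ {-4, 0, 1}.
The Hessian is diagonal: diag(E_xx, E_yy). Second derivatives: E_xx(-4)=64, E_xx(-3)=-56, E_xx(4)=448; E_yy(-4)=240, E_yy(0)=-48, E_yy(1)=60.
Local minima occur where both diagonal entries positive: (-4, -4), (-4, 1), (4, -4), (4, 1). Count: 4.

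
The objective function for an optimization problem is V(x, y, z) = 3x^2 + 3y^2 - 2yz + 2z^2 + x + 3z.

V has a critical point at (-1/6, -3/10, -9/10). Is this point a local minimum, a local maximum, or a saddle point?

The Hessian is constant: H = [[6, 0, 0], [0, 6, -2], [0, -2, 4]].
Leading principal minors: Δ₁ = 6, Δ₂ = 36, Δ₃ = 120.
All leading minors are positive, so H is positive definite: a local minimum.

local minimum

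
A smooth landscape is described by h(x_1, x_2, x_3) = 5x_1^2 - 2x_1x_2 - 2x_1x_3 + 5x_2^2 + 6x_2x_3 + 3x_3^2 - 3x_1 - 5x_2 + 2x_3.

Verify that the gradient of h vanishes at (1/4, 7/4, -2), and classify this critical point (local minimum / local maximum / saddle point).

∇h = (10x_1 - 2x_2 - 2x_3 - 3, -2x_1 + 10x_2 + 6x_3 - 5, -2x_1 + 6x_2 + 6x_3 + 2); substituting (1/4, 7/4, -2) gives ∇h = (0, 0, 0), so (1/4, 7/4, -2) is indeed a critical point.
The Hessian is constant: H = [[10, -2, -2], [-2, 10, 6], [-2, 6, 6]].
Leading principal minors: Δ₁ = 10, Δ₂ = 96, Δ₃ = 224.
All leading minors are positive, so H is positive definite: a local minimum.

local minimum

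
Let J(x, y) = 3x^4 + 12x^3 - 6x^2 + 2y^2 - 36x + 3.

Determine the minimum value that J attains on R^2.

-24

J(x,y) separates as P(x) + Q(y) + 3, so its minimum is min P + min Q + 3.
P'(x) = 12(x - 1)(x + 1)(x + 3) vanishes at x ∈ {-3, -1, 1}; Q'(y) = 4y vanishes at y ∈ {0}.
Local minima of P (where P''>0): P(-3)=-27, P(1)=-27. Local minima of Q: Q(0)=0.
So the global minimum of J is P(-3) + Q(0) + 3 = -27 + 0 + 3 = -24, attained at (-3, 0).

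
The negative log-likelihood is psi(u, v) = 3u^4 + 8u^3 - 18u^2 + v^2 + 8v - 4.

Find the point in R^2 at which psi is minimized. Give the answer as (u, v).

psi(u,v) separates as P(u) + Q(v) − 4, so its minimum is min P + min Q − 4.
P'(u) = 12u(u - 1)(u + 3) vanishes at u ∈ {-3, 0, 1}; Q'(v) = 2v + 8 vanishes at v ∈ {-4}.
Local minima of P (where P''>0): P(-3)=-135, P(1)=-7. Local minima of Q: Q(-4)=-16.
So the global minimum of psi is P(-3) + Q(-4) − 4 = -135 − 16 − 4 = -155, attained at (-3, -4).

(-3, -4)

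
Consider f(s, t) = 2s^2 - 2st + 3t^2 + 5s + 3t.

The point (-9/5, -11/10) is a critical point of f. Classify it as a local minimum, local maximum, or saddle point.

local minimum

The Hessian of f is constant: H = [[4, -2], [-2, 6]].
det(H) = 4·6 − (-2)² = 20.
det(H) > 0 and tr(H) = 10 > 0, so H is positive definite and the point is a local minimum.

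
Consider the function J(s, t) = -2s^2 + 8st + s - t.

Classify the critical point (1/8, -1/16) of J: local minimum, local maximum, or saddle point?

saddle point

The Hessian of J is constant: H = [[-4, 8], [8, 0]].
det(H) = (-4)·0 − 8² = -64.
Since det(H) < 0, H is indefinite and the critical point is a saddle point.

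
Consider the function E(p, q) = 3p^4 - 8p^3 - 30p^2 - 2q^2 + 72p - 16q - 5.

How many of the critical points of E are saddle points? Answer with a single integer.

E separates as a function of p plus a function of q, so ∇E=0 decouples.
∂E/∂p = 12(p - 3)(p - 1)(p + 2) = 0 at p ∈ {-2, 1, 3}; ∂E/∂q = -4(q + 4) = 0 at q ∈ {-4}.
The Hessian is diagonal: diag(E_pp, E_qq). Second derivatives: E_pp(-2)=180, E_pp(1)=-72, E_pp(3)=120; E_qq(-4)=-4.
Saddle points occur where the two diagonal entries have opposite signs: (-2, -4), (3, -4). Count: 2.

2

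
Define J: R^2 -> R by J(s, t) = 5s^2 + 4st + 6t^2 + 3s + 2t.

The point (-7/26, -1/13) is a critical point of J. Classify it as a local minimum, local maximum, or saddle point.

local minimum

The Hessian of J is constant: H = [[10, 4], [4, 12]].
det(H) = 10·12 − 4² = 104.
det(H) > 0 and tr(H) = 22 > 0, so H is positive definite and the point is a local minimum.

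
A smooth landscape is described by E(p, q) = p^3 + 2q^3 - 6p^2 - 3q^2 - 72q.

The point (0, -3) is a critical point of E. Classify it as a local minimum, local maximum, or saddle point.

local maximum

The mixed partial ∂²E/∂p∂q is 0, so the Hessian at any point is diag(E_pp, E_qq) = diag(6(p - 2), 6(2q - 1)).
At (0, -3): H = diag(-12, -42).
Both eigenvalues are negative, so H is negative definite: a local maximum.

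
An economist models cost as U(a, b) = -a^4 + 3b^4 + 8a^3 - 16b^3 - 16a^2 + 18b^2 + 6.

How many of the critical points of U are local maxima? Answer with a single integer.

2

U separates as a function of a plus a function of b, so ∇U=0 decouples.
∂U/∂a = -4a(a - 4)(a - 2) = 0 at a ∈ {0, 2, 4}; ∂U/∂b = 12b(b - 3)(b - 1) = 0 at b ∈ {0, 1, 3}.
The Hessian is diagonal: diag(U_aa, U_bb). Second derivatives: U_aa(0)=-32, U_aa(2)=16, U_aa(4)=-32; U_bb(0)=36, U_bb(1)=-24, U_bb(3)=72.
Local maxima occur where both diagonal entries negative: (0, 1), (4, 1). Count: 2.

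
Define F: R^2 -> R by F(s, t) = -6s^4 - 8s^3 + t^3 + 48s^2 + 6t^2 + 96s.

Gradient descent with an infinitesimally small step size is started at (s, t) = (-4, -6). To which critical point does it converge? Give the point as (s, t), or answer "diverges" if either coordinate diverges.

F is separable, so gradient descent decouples: s follows -∂F/∂s, t follows -∂F/∂t.
∂F/∂s = -24(s - 2)(s + 1)(s + 2); at s=-4 this is 864, so s decreases.
∂F/∂t = 3t(t + 4); at t=-6 this is 36, so t decreases.
The s-coordinate has no critical point in that direction and runs off to infinity.

diverges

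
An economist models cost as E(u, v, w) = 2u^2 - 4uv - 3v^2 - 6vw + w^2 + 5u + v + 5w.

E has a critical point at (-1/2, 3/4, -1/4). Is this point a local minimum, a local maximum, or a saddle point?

The Hessian is constant: H = [[4, -4, 0], [-4, -6, -6], [0, -6, 2]].
Leading principal minors: Δ₁ = 4, Δ₂ = -40, Δ₃ = -224.
The minors fit neither the all-positive nor the alternating-sign pattern, so H is indefinite: a saddle point.

saddle point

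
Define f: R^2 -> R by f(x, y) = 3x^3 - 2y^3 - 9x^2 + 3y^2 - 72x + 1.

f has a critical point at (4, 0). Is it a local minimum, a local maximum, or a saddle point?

local minimum

The mixed partial ∂²f/∂x∂y is 0, so the Hessian at any point is diag(f_xx, f_yy) = diag(18(x - 1), 6(-2y + 1)).
At (4, 0): H = diag(54, 6).
Both eigenvalues are positive, so H is positive definite: a local minimum.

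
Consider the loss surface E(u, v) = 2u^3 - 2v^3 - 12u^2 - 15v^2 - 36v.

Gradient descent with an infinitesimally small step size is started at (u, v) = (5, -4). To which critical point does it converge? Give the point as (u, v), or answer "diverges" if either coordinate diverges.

E is separable, so gradient descent decouples: u follows -∂E/∂u, v follows -∂E/∂v.
∂E/∂u = 6u(u - 4); at u=5 this is 30, so u decreases.
∂E/∂v = -6(v + 2)(v + 3); at v=-4 this is -12, so v increases.
u converges to its nearest critical value 4 (a local min of the u-part); v converges to -3. The iterate converges to (4, -3).

(4, -3)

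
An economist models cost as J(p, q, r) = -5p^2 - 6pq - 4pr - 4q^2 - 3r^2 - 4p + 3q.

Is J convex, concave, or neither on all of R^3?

concave

J is quadratic, so its Hessian is the constant matrix H = [[-10, -6, -4], [-6, -8, 0], [-4, 0, -6]].
Leading principal minors: -10, 44, -136.
Signs alternate −, +, − ⇒ H ≺ 0 ⇒ concave.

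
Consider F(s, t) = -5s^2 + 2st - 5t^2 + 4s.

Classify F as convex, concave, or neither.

F is quadratic, so its Hessian is the constant matrix H = [[-10, 2], [2, -10]].
det(H) = 96, tr(H) = -20.
det(H) > 0 and tr(H) < 0, so H is negative definite everywhere: concave.

concave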